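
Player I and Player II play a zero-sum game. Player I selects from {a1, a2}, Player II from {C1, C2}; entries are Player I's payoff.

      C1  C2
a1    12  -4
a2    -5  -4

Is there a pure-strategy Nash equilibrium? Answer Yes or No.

Yes

Row minima: a1 → -4, a2 → -5; maximin = -4.
Column maxima: C1 → 12, C2 → -4; minimax = -4.
maximin = minimax = -4, so a saddle point exists.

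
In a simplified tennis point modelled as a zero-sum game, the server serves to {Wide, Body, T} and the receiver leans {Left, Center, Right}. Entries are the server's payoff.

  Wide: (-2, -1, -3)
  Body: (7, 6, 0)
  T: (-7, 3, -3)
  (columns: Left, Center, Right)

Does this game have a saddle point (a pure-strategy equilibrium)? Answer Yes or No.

Row minima: Wide → -3, Body → 0, T → -7; maximin = 0.
Column maxima: Left → 7, Center → 6, Right → 0; minimax = 0.
maximin = minimax = 0, so a saddle point exists.

Yes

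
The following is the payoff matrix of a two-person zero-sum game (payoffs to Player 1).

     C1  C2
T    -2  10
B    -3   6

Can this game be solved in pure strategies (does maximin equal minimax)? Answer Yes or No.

Row minima: T → -2, B → -3; maximin = -2.
Column maxima: C1 → -2, C2 → 10; minimax = -2.
maximin = minimax = -2, so a saddle point exists.

Yes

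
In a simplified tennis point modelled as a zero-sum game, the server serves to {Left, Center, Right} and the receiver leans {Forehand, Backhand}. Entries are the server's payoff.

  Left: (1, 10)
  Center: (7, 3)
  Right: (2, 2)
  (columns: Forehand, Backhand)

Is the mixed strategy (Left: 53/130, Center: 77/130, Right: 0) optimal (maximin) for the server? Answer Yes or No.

Against Forehand this mix gives (53/130)·1 + (77/130)·7 = 296/65.
Against Backhand this mix gives (53/130)·10 + (77/130)·3 = 761/130.
The receiver will play Forehand, holding the server to 296/65. Shifting weight toward the row that does better against Forehand would raise this floor (the equalizing mix achieves 67/13 against both Forehand and Backhand), so the proposed strategy is not optimal.

No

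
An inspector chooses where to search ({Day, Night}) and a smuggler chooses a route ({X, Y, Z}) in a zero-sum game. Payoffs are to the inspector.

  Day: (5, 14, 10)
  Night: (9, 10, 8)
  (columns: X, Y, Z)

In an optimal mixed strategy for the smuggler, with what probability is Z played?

2/3

Row minima: Day → 5, Night → 8; maximin = 8.
Column maxima: X → 9, Y → 14, Z → 10; minimax = 9.
8 ≠ 9, so there is no saddle point; optimal play is mixed.
Y is strictly dominated by X (it gives the inspector strictly more in every row), so the smuggler never plays it.
On the remaining 2×2 (Day, Night vs X, Z):
Let the inspector play Day with probability p. Expected payoff against X: 5p + 9(1−p) = −4p + 9; against Z: 10p + 8(1−p) = 2p + 8.
Setting these equal: −4p + 9 = 2p + 8 ⇒ −6p = -1 ⇒ p = 1/6, and the value is (-4)·(1/6) + 9 = 25/3.
For the smuggler: with q = P(X), equating Day's and Night's payoffs gives −5q + 10 = q + 8 ⇒ q = 1/3.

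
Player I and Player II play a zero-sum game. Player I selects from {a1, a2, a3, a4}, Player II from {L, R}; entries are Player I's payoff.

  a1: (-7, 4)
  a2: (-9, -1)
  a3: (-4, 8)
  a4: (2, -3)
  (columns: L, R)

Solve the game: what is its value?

4/17

Row minima: a1 → -7, a2 → -9, a3 → -4, a4 → -3; maximin = -3.
Column maxima: L → 2, R → 8; minimax = 2.
-3 ≠ 2, so there is no saddle point; optimal play is mixed.
a1 is strictly dominated by a3, so Player I never plays it.
a2 is strictly dominated by a3, so Player I never plays it.
On the remaining 2×2 (a3, a4 vs L, R):
Let Player I play a3 with probability p. Expected payoff against L: (-4)p + 2(1−p) = −6p + 2; against R: 8p + (-3)(1−p) = 11p − 3.
Setting these equal: −6p + 2 = 11p − 3 ⇒ −17p = -5 ⇒ p = 5/17, and the value is (-6)·(5/17) + 2 = 4/17.
For Player II: with q = P(L), equating a3's and a4's payoffs gives −12q + 8 = 5q − 3 ⇒ q = 11/17.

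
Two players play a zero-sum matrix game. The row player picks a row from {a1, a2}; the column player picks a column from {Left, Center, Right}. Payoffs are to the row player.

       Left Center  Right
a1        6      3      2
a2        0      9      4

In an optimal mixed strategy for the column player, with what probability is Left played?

Row minima: a1 → 2, a2 → 0; maximin = 2.
Column maxima: Left → 6, Center → 9, Right → 4; minimax = 4.
2 ≠ 4, so there is no saddle point; optimal play is mixed.
Center is strictly dominated by Right (it gives the row player strictly more in every row), so the column player never plays it.
On the remaining 2×2 (a1, a2 vs Left, Right):
Let the row player play a1 with probability p. Expected payoff against Left: 6p + 0(1−p) = 6p; against Right: 2p + 4(1−p) = −2p + 4.
Setting these equal: 6p = −2p + 4 ⇒ 8p = 4 ⇒ p = 1/2, and the value is (6)·(1/2) = 3.
For the column player: with q = P(Left), equating a1's and a2's payoffs gives 4q + 2 = −4q + 4 ⇒ q = 1/4.

1/4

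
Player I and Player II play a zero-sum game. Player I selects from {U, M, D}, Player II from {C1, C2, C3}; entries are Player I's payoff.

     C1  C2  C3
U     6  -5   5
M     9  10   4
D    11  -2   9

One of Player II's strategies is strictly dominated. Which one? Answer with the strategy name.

C1

C3 holds Player I's payoff strictly below C1 in every row: 5 < 6, 4 < 9, 9 < 11.
So C1 is strictly dominated for Player II.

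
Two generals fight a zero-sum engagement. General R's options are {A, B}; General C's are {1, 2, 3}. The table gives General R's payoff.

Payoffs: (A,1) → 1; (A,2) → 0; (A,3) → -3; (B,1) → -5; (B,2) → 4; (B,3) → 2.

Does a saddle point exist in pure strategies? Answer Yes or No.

No

Row minima: A → -3, B → -5; maximin = -3.
Column maxima: 1 → 1, 2 → 4, 3 → 2; minimax = 1.
-3 ≠ 1, so no pure-strategy equilibrium exists.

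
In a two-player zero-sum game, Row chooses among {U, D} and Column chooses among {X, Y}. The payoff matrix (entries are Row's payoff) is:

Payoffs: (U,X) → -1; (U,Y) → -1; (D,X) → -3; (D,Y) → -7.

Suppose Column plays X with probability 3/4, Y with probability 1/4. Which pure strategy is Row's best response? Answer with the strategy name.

U

Expected payoff of U: (3/4)·(-1) + (1/4)·(-1) = -1.
Expected payoff of D: (3/4)·(-3) + (1/4)·(-7) = -4.
The largest is -1, so Row's best response is U.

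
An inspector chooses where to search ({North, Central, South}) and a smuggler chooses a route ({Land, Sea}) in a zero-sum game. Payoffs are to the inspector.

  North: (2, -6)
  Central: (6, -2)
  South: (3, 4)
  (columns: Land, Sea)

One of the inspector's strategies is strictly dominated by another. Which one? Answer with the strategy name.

Central gives a strictly higher payoff than North against every column: 6 > 2, -2 > -6.
So North is strictly dominated and the inspector never plays it.

North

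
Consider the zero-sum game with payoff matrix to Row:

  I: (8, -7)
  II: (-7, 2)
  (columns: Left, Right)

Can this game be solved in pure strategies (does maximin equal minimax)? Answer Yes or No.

Row minima: I → -7, II → -7; maximin = -7.
Column maxima: Left → 8, Right → 2; minimax = 2.
-7 ≠ 2, so no pure-strategy equilibrium exists.

No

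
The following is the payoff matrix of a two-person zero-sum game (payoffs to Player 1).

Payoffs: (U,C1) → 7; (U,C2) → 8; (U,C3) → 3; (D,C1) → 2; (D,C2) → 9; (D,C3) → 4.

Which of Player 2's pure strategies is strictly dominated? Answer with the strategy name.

C1 holds Player 1's payoff strictly below C2 in every row: 7 < 8, 2 < 9.
So C2 is strictly dominated for Player 2.

C2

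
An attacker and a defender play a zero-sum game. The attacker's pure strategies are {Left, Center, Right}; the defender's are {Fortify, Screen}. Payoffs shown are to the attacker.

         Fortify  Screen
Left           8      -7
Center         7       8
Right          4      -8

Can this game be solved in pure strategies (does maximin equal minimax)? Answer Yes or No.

Row minima: Left → -7, Center → 7, Right → -8; maximin = 7.
Column maxima: Fortify → 8, Screen → 8; minimax = 8.
7 ≠ 8, so no pure-strategy equilibrium exists.

No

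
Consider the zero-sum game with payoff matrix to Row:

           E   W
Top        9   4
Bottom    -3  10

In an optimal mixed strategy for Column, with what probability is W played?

2/3

Row minima: Top → 4, Bottom → -3; maximin = 4.
Column maxima: E → 9, W → 10; minimax = 9.
4 ≠ 9, so there is no saddle point; optimal play is mixed.
Let Row play Top with probability p. Expected payoff against E: 9p + (-3)(1−p) = 12p − 3; against W: 4p + 10(1−p) = −6p + 10.
Setting these equal: 12p − 3 = −6p + 10 ⇒ 18p = 13 ⇒ p = 13/18, and the value is (12)·(13/18) − 3 = 17/3.
For Column: with q = P(E), equating Top's and Bottom's payoffs gives 5q + 4 = −13q + 10 ⇒ q = 1/3.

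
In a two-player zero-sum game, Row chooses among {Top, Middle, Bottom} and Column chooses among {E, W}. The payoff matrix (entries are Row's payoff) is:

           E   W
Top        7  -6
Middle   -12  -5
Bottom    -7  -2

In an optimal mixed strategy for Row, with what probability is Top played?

Row minima: Top → -6, Middle → -12, Bottom → -7; maximin = -6.
Column maxima: E → 7, W → -2; minimax = -2.
-6 ≠ -2, so there is no saddle point; optimal play is mixed.
Middle is strictly dominated by Bottom, so Row never plays it.
On the remaining 2×2 (Top, Bottom vs E, W):
Let Row play Top with probability p. Expected payoff against E: 7p + (-7)(1−p) = 14p − 7; against W: (-6)p + (-2)(1−p) = −4p − 2.
Setting these equal: 14p − 7 = −4p − 2 ⇒ 18p = 5 ⇒ p = 5/18, and the value is (14)·(5/18) − 7 = -28/9.
For Column: with q = P(E), equating Top's and Bottom's payoffs gives 13q − 6 = −5q − 2 ⇒ q = 2/9.

5/18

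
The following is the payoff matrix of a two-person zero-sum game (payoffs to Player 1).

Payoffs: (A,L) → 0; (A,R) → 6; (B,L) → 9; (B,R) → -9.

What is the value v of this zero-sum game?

Row minima: A → 0, B → -9; maximin = 0.
Column maxima: L → 9, R → 6; minimax = 6.
0 ≠ 6, so there is no saddle point; optimal play is mixed.
Let Player 1 play A with probability p. Expected payoff against L: 0p + 9(1−p) = −9p + 9; against R: 6p + (-9)(1−p) = 15p − 9.
Setting these equal: −9p + 9 = 15p − 9 ⇒ −24p = -18 ⇒ p = 3/4, and the value is (-9)·(3/4) + 9 = 9/4.
For Player 2: with q = P(L), equating A's and B's payoffs gives −6q + 6 = 18q − 9 ⇒ q = 5/8.

9/4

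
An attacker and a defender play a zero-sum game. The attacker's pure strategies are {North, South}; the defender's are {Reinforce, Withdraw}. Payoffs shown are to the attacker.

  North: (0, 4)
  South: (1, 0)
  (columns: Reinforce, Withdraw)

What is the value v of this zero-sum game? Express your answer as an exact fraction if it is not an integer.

4/5

Row minima: North → 0, South → 0; maximin = 0.
Column maxima: Reinforce → 1, Withdraw → 4; minimax = 1.
0 ≠ 1, so there is no saddle point; optimal play is mixed.
Let the attacker play North with probability p. Expected payoff against Reinforce: 0p + 1(1−p) = −p + 1; against Withdraw: 4p + 0(1−p) = 4p.
Setting these equal: −p + 1 = 4p ⇒ −5p = -1 ⇒ p = 1/5, and the value is (-1)·(1/5) + 1 = 4/5.
For the defender: with q = P(Reinforce), equating North's and South's payoffs gives −4q + 4 = q ⇒ q = 4/5.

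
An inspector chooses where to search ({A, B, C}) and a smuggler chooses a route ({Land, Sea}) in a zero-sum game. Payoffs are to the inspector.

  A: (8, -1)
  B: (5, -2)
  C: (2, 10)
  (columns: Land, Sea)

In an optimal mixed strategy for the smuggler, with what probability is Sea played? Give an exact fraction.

6/17

Row minima: A → -1, B → -2, C → 2; maximin = 2.
Column maxima: Land → 8, Sea → 10; minimax = 8.
2 ≠ 8, so there is no saddle point; optimal play is mixed.
B is strictly dominated by A, so the inspector never plays it.
On the remaining 2×2 (A, C vs Land, Sea):
Let the inspector play A with probability p. Expected payoff against Land: 8p + 2(1−p) = 6p + 2; against Sea: (-1)p + 10(1−p) = −11p + 10.
Setting these equal: 6p + 2 = −11p + 10 ⇒ 17p = 8 ⇒ p = 8/17, and the value is (6)·(8/17) + 2 = 82/17.
For the smuggler: with q = P(Land), equating A's and C's payoffs gives 9q − 1 = −8q + 10 ⇒ q = 11/17.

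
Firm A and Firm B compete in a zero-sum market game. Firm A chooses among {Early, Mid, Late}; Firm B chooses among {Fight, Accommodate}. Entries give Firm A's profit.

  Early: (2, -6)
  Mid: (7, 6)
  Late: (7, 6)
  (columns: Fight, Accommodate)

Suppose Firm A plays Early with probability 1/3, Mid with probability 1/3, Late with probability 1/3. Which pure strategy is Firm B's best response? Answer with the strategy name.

Accommodate

If Firm B plays Fight, Firm A's expected payoff is (1/3)·2 + (1/3)·7 + (1/3)·7 = 16/3.
If Firm B plays Accommodate, Firm A's expected payoff is (1/3)·(-6) + (1/3)·6 + (1/3)·6 = 2.
Firm B minimizes Firm A's payoff; the smallest is 2, so the best response is Accommodate.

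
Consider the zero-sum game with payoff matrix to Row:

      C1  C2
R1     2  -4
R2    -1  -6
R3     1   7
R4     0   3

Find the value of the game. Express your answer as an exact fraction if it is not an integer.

Row minima: R1 → -4, R2 → -6, R3 → 1, R4 → 0; maximin = 1.
Column maxima: C1 → 2, C2 → 7; minimax = 2.
1 ≠ 2, so there is no saddle point; optimal play is mixed.
R2 is strictly dominated by R1, so Row never plays it.
R4 is strictly dominated by R3, so Row never plays it.
On the remaining 2×2 (R1, R3 vs C1, C2):
Let Row play R1 with probability p. Expected payoff against C1: 2p + 1(1−p) = p + 1; against C2: (-4)p + 7(1−p) = −11p + 7.
Setting these equal: p + 1 = −11p + 7 ⇒ 12p = 6 ⇒ p = 1/2, and the value is (1)·(1/2) + 1 = 3/2.
For Column: with q = P(C1), equating R1's and R3's payoffs gives 6q − 4 = −6q + 7 ⇒ q = 11/12.

3/2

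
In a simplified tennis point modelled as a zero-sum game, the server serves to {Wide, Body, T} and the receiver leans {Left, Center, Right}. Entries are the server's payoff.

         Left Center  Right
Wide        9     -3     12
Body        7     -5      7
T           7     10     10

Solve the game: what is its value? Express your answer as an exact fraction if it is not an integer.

Row minima: Wide → -3, Body → -5, T → 7; maximin = 7.
Column maxima: Left → 9, Center → 10, Right → 12; minimax = 9.
7 ≠ 9, so there is no saddle point; optimal play is mixed.
Body is strictly dominated by Wide, so the server never plays it.
With Body eliminated, Right is strictly dominated by Left (it gives the server strictly more in every remaining row), so the receiver never plays it.
On the remaining 2×2 (Wide, T vs Left, Center):
Let the server play Wide with probability p. Expected payoff against Left: 9p + 7(1−p) = 2p + 7; against Center: (-3)p + 10(1−p) = −13p + 10.
Setting these equal: 2p + 7 = −13p + 10 ⇒ 15p = 3 ⇒ p = 1/5, and the value is (2)·(1/5) + 7 = 37/5.
For the receiver: with q = P(Left), equating Wide's and T's payoffs gives 12q − 3 = −3q + 10 ⇒ q = 13/15.

37/5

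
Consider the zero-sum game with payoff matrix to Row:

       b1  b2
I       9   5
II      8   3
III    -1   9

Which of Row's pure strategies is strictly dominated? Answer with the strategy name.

II

I gives a strictly higher payoff than II against every column: 9 > 8, 5 > 3.
So II is strictly dominated and Row never plays it.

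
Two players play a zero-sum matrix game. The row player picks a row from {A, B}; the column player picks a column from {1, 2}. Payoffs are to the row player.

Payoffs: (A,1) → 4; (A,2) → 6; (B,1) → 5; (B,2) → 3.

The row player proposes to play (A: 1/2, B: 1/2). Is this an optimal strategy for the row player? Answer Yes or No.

Yes

Against 1 this mix gives (1/2)·4 + (1/2)·5 = 9/2.
Against 2 this mix gives (1/2)·6 + (1/2)·3 = 9/2.
All of the column player's active replies (1, 2) yield 9/2, and no column does worse for the row player. The mix makes the column player indifferent and guarantees 9/2, so it is optimal.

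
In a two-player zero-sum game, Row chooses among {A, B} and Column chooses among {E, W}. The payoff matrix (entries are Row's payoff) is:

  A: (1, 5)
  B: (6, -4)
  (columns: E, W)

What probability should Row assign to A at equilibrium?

Row minima: A → 1, B → -4; maximin = 1.
Column maxima: E → 6, W → 5; minimax = 5.
1 ≠ 5, so there is no saddle point; optimal play is mixed.
Let Row play A with probability p. Expected payoff against E: 1p + 6(1−p) = −5p + 6; against W: 5p + (-4)(1−p) = 9p − 4.
Setting these equal: −5p + 6 = 9p − 4 ⇒ −14p = -10 ⇒ p = 5/7, and the value is (-5)·(5/7) + 6 = 17/7.
For Column: with q = P(E), equating A's and B's payoffs gives −4q + 5 = 10q − 4 ⇒ q = 9/14.

5/7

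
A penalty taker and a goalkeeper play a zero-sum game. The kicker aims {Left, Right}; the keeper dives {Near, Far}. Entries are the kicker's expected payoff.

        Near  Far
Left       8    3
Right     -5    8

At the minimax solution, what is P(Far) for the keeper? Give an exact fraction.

13/18

Row minima: Left → 3, Right → -5; maximin = 3.
Column maxima: Near → 8, Far → 8; minimax = 8.
3 ≠ 8, so there is no saddle point; optimal play is mixed.
Let the kicker play Left with probability p. Expected payoff against Near: 8p + (-5)(1−p) = 13p − 5; against Far: 3p + 8(1−p) = −5p + 8.
Setting these equal: 13p − 5 = −5p + 8 ⇒ 18p = 13 ⇒ p = 13/18, and the value is (13)·(13/18) − 5 = 79/18.
For the keeper: with q = P(Near), equating Left's and Right's payoffs gives 5q + 3 = −13q + 8 ⇒ q = 5/18.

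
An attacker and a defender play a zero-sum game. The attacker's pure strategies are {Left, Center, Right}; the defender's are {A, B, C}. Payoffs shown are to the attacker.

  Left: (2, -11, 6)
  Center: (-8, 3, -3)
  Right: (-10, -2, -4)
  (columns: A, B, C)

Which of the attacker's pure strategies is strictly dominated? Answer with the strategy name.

Center gives a strictly higher payoff than Right against every column: -8 > -10, 3 > -2, -3 > -4.
So Right is strictly dominated and the attacker never plays it.

Right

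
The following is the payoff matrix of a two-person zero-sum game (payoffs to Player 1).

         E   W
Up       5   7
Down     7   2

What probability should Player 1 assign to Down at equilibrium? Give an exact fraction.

Row minima: Up → 5, Down → 2; maximin = 5.
Column maxima: E → 7, W → 7; minimax = 7.
5 ≠ 7, so there is no saddle point; optimal play is mixed.
Let Player 1 play Up with probability p. Expected payoff against E: 5p + 7(1−p) = −2p + 7; against W: 7p + 2(1−p) = 5p + 2.
Setting these equal: −2p + 7 = 5p + 2 ⇒ −7p = -5 ⇒ p = 5/7, and the value is (-2)·(5/7) + 7 = 39/7.
For Player 2: with q = P(E), equating Up's and Down's payoffs gives −2q + 7 = 5q + 2 ⇒ q = 5/7.

2/7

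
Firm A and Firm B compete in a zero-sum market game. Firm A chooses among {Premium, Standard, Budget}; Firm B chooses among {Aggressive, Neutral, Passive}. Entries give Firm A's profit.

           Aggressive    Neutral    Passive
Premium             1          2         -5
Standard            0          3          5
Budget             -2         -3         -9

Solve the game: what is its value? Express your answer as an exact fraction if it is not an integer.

5/11

Row minima: Premium → -5, Standard → 0, Budget → -9; maximin = 0.
Column maxima: Aggressive → 1, Neutral → 3, Passive → 5; minimax = 1.
0 ≠ 1, so there is no saddle point; optimal play is mixed.
Budget is strictly dominated by Premium, so Firm A never plays it.
With Budget eliminated, Neutral is strictly dominated by Aggressive (it gives Firm A strictly more in every remaining row), so Firm B never plays it.
On the remaining 2×2 (Premium, Standard vs Aggressive, Passive):
Let Firm A play Premium with probability p. Expected payoff against Aggressive: 1p + 0(1−p) = p; against Passive: (-5)p + 5(1−p) = −10p + 5.
Setting these equal: p = −10p + 5 ⇒ 11p = 5 ⇒ p = 5/11, and the value is (1)·(5/11) = 5/11.
For Firm B: with q = P(Aggressive), equating Premium's and Standard's payoffs gives 6q − 5 = −5q + 5 ⇒ q = 10/11.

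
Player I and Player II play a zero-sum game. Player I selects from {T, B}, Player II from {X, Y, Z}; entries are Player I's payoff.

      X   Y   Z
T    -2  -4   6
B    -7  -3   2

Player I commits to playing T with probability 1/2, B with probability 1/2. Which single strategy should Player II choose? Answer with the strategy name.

X

If Player II plays X, Player I's expected payoff is (1/2)·(-2) + (1/2)·(-7) = -9/2.
If Player II plays Y, Player I's expected payoff is (1/2)·(-4) + (1/2)·(-3) = -7/2.
If Player II plays Z, Player I's expected payoff is (1/2)·6 + (1/2)·2 = 4.
Player II minimizes Player I's payoff; the smallest is -9/2, so the best response is X.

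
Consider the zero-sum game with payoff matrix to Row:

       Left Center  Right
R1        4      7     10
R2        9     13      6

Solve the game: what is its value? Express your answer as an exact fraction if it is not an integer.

22/3

Row minima: R1 → 4, R2 → 6; maximin = 6.
Column maxima: Left → 9, Center → 13, Right → 10; minimax = 9.
6 ≠ 9, so there is no saddle point; optimal play is mixed.
Center is strictly dominated by Left (it gives Row strictly more in every row), so Column never plays it.
On the remaining 2×2 (R1, R2 vs Left, Right):
Let Row play R1 with probability p. Expected payoff against Left: 4p + 9(1−p) = −5p + 9; against Right: 10p + 6(1−p) = 4p + 6.
Setting these equal: −5p + 9 = 4p + 6 ⇒ −9p = -3 ⇒ p = 1/3, and the value is (-5)·(1/3) + 9 = 22/3.
For Column: with q = P(Left), equating R1's and R2's payoffs gives −6q + 10 = 3q + 6 ⇒ q = 4/9.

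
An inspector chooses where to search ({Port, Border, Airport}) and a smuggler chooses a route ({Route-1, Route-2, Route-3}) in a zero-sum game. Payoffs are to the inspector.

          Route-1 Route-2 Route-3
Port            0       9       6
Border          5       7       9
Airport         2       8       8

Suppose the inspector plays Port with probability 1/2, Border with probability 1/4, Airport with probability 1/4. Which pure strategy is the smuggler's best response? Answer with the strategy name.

Route-1

If the smuggler plays Route-1, the inspector's expected payoff is (1/2)·0 + (1/4)·5 + (1/4)·2 = 7/4.
If the smuggler plays Route-2, the inspector's expected payoff is (1/2)·9 + (1/4)·7 + (1/4)·8 = 33/4.
If the smuggler plays Route-3, the inspector's expected payoff is (1/2)·6 + (1/4)·9 + (1/4)·8 = 29/4.
The smuggler minimizes the inspector's payoff; the smallest is 7/4, so the best response is Route-1.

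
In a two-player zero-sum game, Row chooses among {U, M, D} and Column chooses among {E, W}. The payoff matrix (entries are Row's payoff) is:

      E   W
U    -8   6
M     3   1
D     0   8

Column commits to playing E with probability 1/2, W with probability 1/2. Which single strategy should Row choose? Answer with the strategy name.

Expected payoff of U: (1/2)·(-8) + (1/2)·6 = -1.
Expected payoff of M: (1/2)·3 + (1/2)·1 = 2.
Expected payoff of D: (1/2)·0 + (1/2)·8 = 4.
The largest is 4, so Row's best response is D.

D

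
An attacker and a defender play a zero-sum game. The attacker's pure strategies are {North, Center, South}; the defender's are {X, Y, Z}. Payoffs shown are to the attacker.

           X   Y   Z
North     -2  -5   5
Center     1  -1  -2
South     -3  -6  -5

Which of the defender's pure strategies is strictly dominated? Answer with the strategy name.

X

Y holds the attacker's payoff strictly below X in every row: -5 < -2, -1 < 1, -6 < -3.
So X is strictly dominated for the defender.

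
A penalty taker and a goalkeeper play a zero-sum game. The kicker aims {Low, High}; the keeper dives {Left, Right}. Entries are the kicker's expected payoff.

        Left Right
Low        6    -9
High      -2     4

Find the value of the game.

Row minima: Low → -9, High → -2; maximin = -2.
Column maxima: Left → 6, Right → 4; minimax = 4.
-2 ≠ 4, so there is no saddle point; optimal play is mixed.
Let the kicker play Low with probability p. Expected payoff against Left: 6p + (-2)(1−p) = 8p − 2; against Right: (-9)p + 4(1−p) = −13p + 4.
Setting these equal: 8p − 2 = −13p + 4 ⇒ 21p = 6 ⇒ p = 2/7, and the value is (8)·(2/7) − 2 = 2/7.
For the keeper: with q = P(Left), equating Low's and High's payoffs gives 15q − 9 = −6q + 4 ⇒ q = 13/21.

2/7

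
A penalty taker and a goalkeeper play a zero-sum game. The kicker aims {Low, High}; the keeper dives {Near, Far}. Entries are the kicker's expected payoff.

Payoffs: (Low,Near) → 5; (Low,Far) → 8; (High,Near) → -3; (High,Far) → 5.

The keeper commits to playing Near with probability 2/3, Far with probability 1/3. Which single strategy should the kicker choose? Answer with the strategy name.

Low

Expected payoff of Low: (2/3)·5 + (1/3)·8 = 6.
Expected payoff of High: (2/3)·(-3) + (1/3)·5 = -1/3.
The largest is 6, so the kicker's best response is Low.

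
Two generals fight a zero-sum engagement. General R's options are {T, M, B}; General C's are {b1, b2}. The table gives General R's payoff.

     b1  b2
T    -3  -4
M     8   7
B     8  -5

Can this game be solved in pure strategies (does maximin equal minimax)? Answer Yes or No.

Row minima: T → -4, M → 7, B → -5; maximin = 7.
Column maxima: b1 → 8, b2 → 7; minimax = 7.
maximin = minimax = 7, so a saddle point exists.

Yes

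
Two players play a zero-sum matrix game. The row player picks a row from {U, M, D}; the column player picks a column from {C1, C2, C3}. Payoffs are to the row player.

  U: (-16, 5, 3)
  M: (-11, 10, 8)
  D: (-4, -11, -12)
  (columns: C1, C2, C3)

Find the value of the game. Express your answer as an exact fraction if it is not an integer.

-164/27

Row minima: U → -16, M → -11, D → -12; maximin = -11.
Column maxima: C1 → -4, C2 → 10, C3 → 8; minimax = -4.
-11 ≠ -4, so there is no saddle point; optimal play is mixed.
U is strictly dominated by M, so the row player never plays it.
C2 is strictly dominated by C3 (it gives the row player strictly more in every row), so the column player never plays it.
On the remaining 2×2 (M, D vs C1, C3):
Let the row player play M with probability p. Expected payoff against C1: (-11)p + (-4)(1−p) = −7p − 4; against C3: 8p + (-12)(1−p) = 20p − 12.
Setting these equal: −7p − 4 = 20p − 12 ⇒ −27p = -8 ⇒ p = 8/27, and the value is (-7)·(8/27) − 4 = -164/27.
For the column player: with q = P(C1), equating M's and D's payoffs gives −19q + 8 = 8q − 12 ⇒ q = 20/27.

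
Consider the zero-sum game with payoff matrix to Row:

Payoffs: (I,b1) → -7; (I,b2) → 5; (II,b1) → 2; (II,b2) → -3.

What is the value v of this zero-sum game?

-11/17

Row minima: I → -7, II → -3; maximin = -3.
Column maxima: b1 → 2, b2 → 5; minimax = 2.
-3 ≠ 2, so there is no saddle point; optimal play is mixed.
Let Row play I with probability p. Expected payoff against b1: (-7)p + 2(1−p) = −9p + 2; against b2: 5p + (-3)(1−p) = 8p − 3.
Setting these equal: −9p + 2 = 8p − 3 ⇒ −17p = -5 ⇒ p = 5/17, and the value is (-9)·(5/17) + 2 = -11/17.
For Column: with q = P(b1), equating I's and II's payoffs gives −12q + 5 = 5q − 3 ⇒ q = 8/17.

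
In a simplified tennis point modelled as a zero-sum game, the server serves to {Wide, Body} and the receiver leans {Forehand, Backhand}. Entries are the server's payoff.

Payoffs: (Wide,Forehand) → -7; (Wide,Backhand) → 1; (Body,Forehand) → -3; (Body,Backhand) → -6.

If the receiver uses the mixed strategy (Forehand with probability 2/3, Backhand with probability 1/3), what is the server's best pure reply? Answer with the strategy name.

Body

Expected payoff of Wide: (2/3)·(-7) + (1/3)·1 = -13/3.
Expected payoff of Body: (2/3)·(-3) + (1/3)·(-6) = -4.
The largest is -4, so the server's best response is Body.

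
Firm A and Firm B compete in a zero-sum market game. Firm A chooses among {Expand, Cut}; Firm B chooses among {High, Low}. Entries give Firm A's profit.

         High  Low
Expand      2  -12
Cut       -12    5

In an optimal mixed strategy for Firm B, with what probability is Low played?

14/31

Row minima: Expand → -12, Cut → -12; maximin = -12.
Column maxima: High → 2, Low → 5; minimax = 2.
-12 ≠ 2, so there is no saddle point; optimal play is mixed.
Let Firm A play Expand with probability p. Expected payoff against High: 2p + (-12)(1−p) = 14p − 12; against Low: (-12)p + 5(1−p) = −17p + 5.
Setting these equal: 14p − 12 = −17p + 5 ⇒ 31p = 17 ⇒ p = 17/31, and the value is (14)·(17/31) − 12 = -134/31.
For Firm B: with q = P(High), equating Expand's and Cut's payoffs gives 14q − 12 = −17q + 5 ⇒ q = 17/31.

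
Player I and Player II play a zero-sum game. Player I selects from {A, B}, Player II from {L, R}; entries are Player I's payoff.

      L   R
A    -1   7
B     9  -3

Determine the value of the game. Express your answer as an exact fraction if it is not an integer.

3

Row minima: A → -1, B → -3; maximin = -1.
Column maxima: L → 9, R → 7; minimax = 7.
-1 ≠ 7, so there is no saddle point; optimal play is mixed.
Let Player I play A with probability p. Expected payoff against L: (-1)p + 9(1−p) = −10p + 9; against R: 7p + (-3)(1−p) = 10p − 3.
Setting these equal: −10p + 9 = 10p − 3 ⇒ −20p = -12 ⇒ p = 3/5, and the value is (-10)·(3/5) + 9 = 3.
For Player II: with q = P(L), equating A's and B's payoffs gives −8q + 7 = 12q − 3 ⇒ q = 1/2.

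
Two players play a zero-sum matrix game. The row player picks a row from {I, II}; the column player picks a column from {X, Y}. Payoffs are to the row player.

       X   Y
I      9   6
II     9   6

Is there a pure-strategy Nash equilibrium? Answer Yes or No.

Row minima: I → 6, II → 6; maximin = 6.
Column maxima: X → 9, Y → 6; minimax = 6.
maximin = minimax = 6, so a saddle point exists.

Yes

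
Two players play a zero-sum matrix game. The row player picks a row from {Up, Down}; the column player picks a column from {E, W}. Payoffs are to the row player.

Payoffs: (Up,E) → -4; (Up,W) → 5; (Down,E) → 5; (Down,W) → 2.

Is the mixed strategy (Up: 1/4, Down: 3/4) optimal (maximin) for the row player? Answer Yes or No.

Against E this mix gives (1/4)·(-4) + (3/4)·5 = 11/4.
Against W this mix gives (1/4)·5 + (3/4)·2 = 11/4.
All of the column player's active replies (E, W) yield 11/4, and no column does worse for the row player. The mix makes the column player indifferent and guarantees 11/4, so it is optimal.

Yes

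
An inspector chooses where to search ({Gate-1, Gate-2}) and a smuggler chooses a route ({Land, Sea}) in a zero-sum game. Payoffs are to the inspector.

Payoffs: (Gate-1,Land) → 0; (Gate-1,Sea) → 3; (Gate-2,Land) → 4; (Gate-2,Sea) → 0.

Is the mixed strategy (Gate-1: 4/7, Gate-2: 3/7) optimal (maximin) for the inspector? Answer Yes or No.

Yes

Against Land this mix gives (4/7)·0 + (3/7)·4 = 12/7.
Against Sea this mix gives (4/7)·3 + (3/7)·0 = 12/7.
All of the smuggler's active replies (Land, Sea) yield 12/7, and no column does worse for the inspector. The mix makes the smuggler indifferent and guarantees 12/7, so it is optimal.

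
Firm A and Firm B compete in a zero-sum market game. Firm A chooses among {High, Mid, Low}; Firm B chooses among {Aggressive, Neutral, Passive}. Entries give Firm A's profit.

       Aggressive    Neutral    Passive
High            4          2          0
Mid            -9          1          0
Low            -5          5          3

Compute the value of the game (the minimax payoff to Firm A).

1

Row minima: High → 0, Mid → -9, Low → -5; maximin = 0.
Column maxima: Aggressive → 4, Neutral → 5, Passive → 3; minimax = 3.
0 ≠ 3, so there is no saddle point; optimal play is mixed.
Mid is strictly dominated by Low, so Firm A never plays it.
Neutral is strictly dominated by Passive (it gives Firm A strictly more in every row), so Firm B never plays it.
On the remaining 2×2 (High, Low vs Aggressive, Passive):
Let Firm A play High with probability p. Expected payoff against Aggressive: 4p + (-5)(1−p) = 9p − 5; against Passive: 0p + 3(1−p) = −3p + 3.
Setting these equal: 9p − 5 = −3p + 3 ⇒ 12p = 8 ⇒ p = 2/3, and the value is (9)·(2/3) − 5 = 1.
For Firm B: with q = P(Aggressive), equating High's and Low's payoffs gives 4q = −8q + 3 ⇒ q = 1/4.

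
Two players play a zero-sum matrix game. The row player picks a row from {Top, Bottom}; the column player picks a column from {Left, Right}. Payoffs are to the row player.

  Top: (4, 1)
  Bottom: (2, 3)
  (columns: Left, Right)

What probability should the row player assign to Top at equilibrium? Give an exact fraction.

1/4

Row minima: Top → 1, Bottom → 2; maximin = 2.
Column maxima: Left → 4, Right → 3; minimax = 3.
2 ≠ 3, so there is no saddle point; optimal play is mixed.
Let the row player play Top with probability p. Expected payoff against Left: 4p + 2(1−p) = 2p + 2; against Right: 1p + 3(1−p) = −2p + 3.
Setting these equal: 2p + 2 = −2p + 3 ⇒ 4p = 1 ⇒ p = 1/4, and the value is (2)·(1/4) + 2 = 5/2.
For the column player: with q = P(Left), equating Top's and Bottom's payoffs gives 3q + 1 = −q + 3 ⇒ q = 1/2.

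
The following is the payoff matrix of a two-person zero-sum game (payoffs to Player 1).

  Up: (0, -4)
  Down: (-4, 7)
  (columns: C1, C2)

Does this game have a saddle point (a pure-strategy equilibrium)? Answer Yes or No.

Row minima: Up → -4, Down → -4; maximin = -4.
Column maxima: C1 → 0, C2 → 7; minimax = 0.
-4 ≠ 0, so no pure-strategy equilibrium exists.

No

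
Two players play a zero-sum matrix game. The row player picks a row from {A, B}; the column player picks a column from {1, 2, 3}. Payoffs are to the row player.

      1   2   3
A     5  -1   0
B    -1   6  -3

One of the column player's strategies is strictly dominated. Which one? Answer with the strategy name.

3 holds the row player's payoff strictly below 1 in every row: 0 < 5, -3 < -1.
So 1 is strictly dominated for the column player.

1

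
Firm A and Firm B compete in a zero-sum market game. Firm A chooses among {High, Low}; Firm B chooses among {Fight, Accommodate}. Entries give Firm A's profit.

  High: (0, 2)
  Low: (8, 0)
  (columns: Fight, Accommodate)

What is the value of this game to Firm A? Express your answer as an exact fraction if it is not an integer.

Row minima: High → 0, Low → 0; maximin = 0.
Column maxima: Fight → 8, Accommodate → 2; minimax = 2.
0 ≠ 2, so there is no saddle point; optimal play is mixed.
Let Firm A play High with probability p. Expected payoff against Fight: 0p + 8(1−p) = −8p + 8; against Accommodate: 2p + 0(1−p) = 2p.
Setting these equal: −8p + 8 = 2p ⇒ −10p = -8 ⇒ p = 4/5, and the value is (-8)·(4/5) + 8 = 8/5.
For Firm B: with q = P(Fight), equating High's and Low's payoffs gives −2q + 2 = 8q ⇒ q = 1/5.

8/5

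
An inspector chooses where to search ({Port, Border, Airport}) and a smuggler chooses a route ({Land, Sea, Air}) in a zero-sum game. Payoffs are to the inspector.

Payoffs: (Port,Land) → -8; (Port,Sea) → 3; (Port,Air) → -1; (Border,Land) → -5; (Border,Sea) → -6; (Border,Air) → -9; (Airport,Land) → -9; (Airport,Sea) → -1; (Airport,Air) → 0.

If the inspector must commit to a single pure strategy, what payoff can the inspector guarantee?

-8

Row minima: Port → -8, Border → -9, Airport → -9.
The best of these is -8.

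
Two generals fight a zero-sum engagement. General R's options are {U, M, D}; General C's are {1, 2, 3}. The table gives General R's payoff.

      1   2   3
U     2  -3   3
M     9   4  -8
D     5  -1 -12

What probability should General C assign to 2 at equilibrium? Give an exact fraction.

Row minima: U → -3, M → -8, D → -12; maximin = -3.
Column maxima: 1 → 9, 2 → 4, 3 → 3; minimax = 3.
-3 ≠ 3, so there is no saddle point; optimal play is mixed.
D is strictly dominated by M, so General R never plays it.
1 is strictly dominated by 2 (it gives General R strictly more in every row), so General C never plays it.
On the remaining 2×2 (U, M vs 2, 3):
Let General R play U with probability p. Expected payoff against 2: (-3)p + 4(1−p) = −7p + 4; against 3: 3p + (-8)(1−p) = 11p − 8.
Setting these equal: −7p + 4 = 11p − 8 ⇒ −18p = -12 ⇒ p = 2/3, and the value is (-7)·(2/3) + 4 = -2/3.
For General C: with q = P(2), equating U's and M's payoffs gives −6q + 3 = 12q − 8 ⇒ q = 11/18.

11/18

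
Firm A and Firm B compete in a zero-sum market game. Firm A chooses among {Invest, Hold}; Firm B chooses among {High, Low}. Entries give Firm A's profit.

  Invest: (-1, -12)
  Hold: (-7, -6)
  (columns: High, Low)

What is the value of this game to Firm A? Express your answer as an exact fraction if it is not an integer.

Row minima: Invest → -12, Hold → -7; maximin = -7.
Column maxima: High → -1, Low → -6; minimax = -6.
-7 ≠ -6, so there is no saddle point; optimal play is mixed.
Let Firm A play Invest with probability p. Expected payoff against High: (-1)p + (-7)(1−p) = 6p − 7; against Low: (-12)p + (-6)(1−p) = −6p − 6.
Setting these equal: 6p − 7 = −6p − 6 ⇒ 12p = 1 ⇒ p = 1/12, and the value is (6)·(1/12) − 7 = -13/2.
For Firm B: with q = P(High), equating Invest's and Hold's payoffs gives 11q − 12 = −q − 6 ⇒ q = 1/2.

-13/2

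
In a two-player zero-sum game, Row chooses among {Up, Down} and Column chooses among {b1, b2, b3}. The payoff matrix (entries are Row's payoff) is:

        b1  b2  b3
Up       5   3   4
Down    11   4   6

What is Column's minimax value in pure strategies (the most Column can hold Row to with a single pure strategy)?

4

Column maxima: b1 → 11, b2 → 4, b3 → 6.
The smallest of these is 4.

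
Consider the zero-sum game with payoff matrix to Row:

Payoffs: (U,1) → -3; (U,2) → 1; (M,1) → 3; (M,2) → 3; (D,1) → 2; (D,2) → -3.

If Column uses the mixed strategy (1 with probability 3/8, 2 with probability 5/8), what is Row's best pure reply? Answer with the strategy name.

M

Expected payoff of U: (3/8)·(-3) + (5/8)·1 = -1/2.
Expected payoff of M: (3/8)·3 + (5/8)·3 = 3.
Expected payoff of D: (3/8)·2 + (5/8)·(-3) = -9/8.
The largest is 3, so Row's best response is M.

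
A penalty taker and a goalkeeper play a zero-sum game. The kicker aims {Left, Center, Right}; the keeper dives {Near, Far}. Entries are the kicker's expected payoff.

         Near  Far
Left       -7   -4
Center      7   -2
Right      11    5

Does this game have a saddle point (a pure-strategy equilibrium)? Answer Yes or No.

Yes

Row minima: Left → -7, Center → -2, Right → 5; maximin = 5.
Column maxima: Near → 11, Far → 5; minimax = 5.
maximin = minimax = 5, so a saddle point exists.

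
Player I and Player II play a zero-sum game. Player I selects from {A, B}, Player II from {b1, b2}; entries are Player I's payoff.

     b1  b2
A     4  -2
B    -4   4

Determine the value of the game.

Row minima: A → -2, B → -4; maximin = -2.
Column maxima: b1 → 4, b2 → 4; minimax = 4.
-2 ≠ 4, so there is no saddle point; optimal play is mixed.
Let Player I play A with probability p. Expected payoff against b1: 4p + (-4)(1−p) = 8p − 4; against b2: (-2)p + 4(1−p) = −6p + 4.
Setting these equal: 8p − 4 = −6p + 4 ⇒ 14p = 8 ⇒ p = 4/7, and the value is (8)·(4/7) − 4 = 4/7.
For Player II: with q = P(b1), equating A's and B's payoffs gives 6q − 2 = −8q + 4 ⇒ q = 3/7.

4/7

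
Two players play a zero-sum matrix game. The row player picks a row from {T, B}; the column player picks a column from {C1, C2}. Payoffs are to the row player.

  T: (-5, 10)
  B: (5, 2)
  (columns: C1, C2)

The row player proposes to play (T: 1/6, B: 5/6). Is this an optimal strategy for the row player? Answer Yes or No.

Yes

Against C1 this mix gives (1/6)·(-5) + (5/6)·5 = 10/3.
Against C2 this mix gives (1/6)·10 + (5/6)·2 = 10/3.
All of the column player's active replies (C1, C2) yield 10/3, and no column does worse for the row player. The mix makes the column player indifferent and guarantees 10/3, so it is optimal.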